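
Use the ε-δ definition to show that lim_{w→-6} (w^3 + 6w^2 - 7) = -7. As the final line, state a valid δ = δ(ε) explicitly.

Let ε > 0 be given. We want δ > 0 such that 0 < |w + 6| < δ implies |(w^3 + 6w^2 - 7) + 7| < ε.
(w^3 + 6w^2 - 7) + 7 = w^3 + 6w^2 = (w + 6)(w^2).
So |(w^3 + 6w^2 - 7) + 7| = |w + 6|·|w^2|.
Require δ ≤ 2. Then |w + 6| < 2 gives |w| < 8, and by the triangle inequality |w^2| ≤ 8^2 = 64.
Hence |(w^3 + 6w^2 - 7) + 7| ≤ 64|w + 6| < ε provided |w + 6| < ε/64.
Take δ = min(2, ε/64). Then 0 < |w + 6| < δ gives both |w + 6| < 2 and |w + 6| < ε/64, so |(w^3 + 6w^2 - 7) + 7| < ε.

δ = min(2, ε/64)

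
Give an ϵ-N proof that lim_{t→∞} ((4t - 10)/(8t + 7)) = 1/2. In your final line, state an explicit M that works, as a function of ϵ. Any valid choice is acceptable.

M = (27/16)/ϵ

Fix ϵ > 0. We seek M > 0 such that t > M implies |(4t - 10)/(8t + 7) − (1/2)| < ϵ.
(4t - 10)/(8t + 7) − (1/2) = (8(4t - 10) − 4(8t + 7)) / (8(8t + 7)) = -108/(8(8t + 7)).
For t > 0 we have 8t + 7 > 8t, so |(4t - 10)/(8t + 7) − (1/2)| = 108/(8(8t + 7)) < 108/(8·8t) = (27/16)/t.
Thus |(4t - 10)/(8t + 7) − (1/2)| < ϵ whenever t > (27/16)/ϵ.
Take M = (27/16)/ϵ. If t > M then |(4t - 10)/(8t + 7) − (1/2)| < (27/16)/t < ϵ.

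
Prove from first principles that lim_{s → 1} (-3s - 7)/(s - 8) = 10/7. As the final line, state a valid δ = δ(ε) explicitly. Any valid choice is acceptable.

Let ε > 0 be given. We want δ > 0 with 0 < |s − 1| < δ ⇒ |(-3s - 7)/(s - 8) − (10/7)| < ε.
Combining over a common denominator, (-3s - 7)/(s - 8) − (10/7) = [(-3s - 7)·(-7) − (-10)·(s - 8)] / [(-7)·(s - 8)] = 31(s − 1) / ((-7)(s - 8)).
So |(-3s - 7)/(s - 8) − (10/7)| = 31|s − 1| / (7·|s − 8|).
Restrict δ ≤ 7/2. Then |s − 1| < 7/2 gives |s − 8| = |(s − 1) + (-7)| ≥ 7 − 7/2 = 7/2.
Hence |(-3s - 7)/(s - 8) − (10/7)| < 31|s − 1|/(7·(7/2)) = (62/49)|s − 1|, which is < ε once |s − 1| < (49/62)ε.
Take δ = min(7/2, (49/62)ε). Then 0 < |s − 1| < δ forces both bounds, so |(-3s - 7)/(s - 8) − (10/7)| < ε.

δ = min(7/2, (49/62)ε)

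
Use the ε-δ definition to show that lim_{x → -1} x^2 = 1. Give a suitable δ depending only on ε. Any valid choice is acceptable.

Let ε > 0. We seek δ > 0 with 0 < |x + 1| < δ ⇒ |x^2 − 1| < ε.
Factor: x^2 − 1 = (x + 1)(x - 1), so |x^2 − 1| = |x + 1|·|x - 1|.
Restrict δ ≤ 1. Then |x + 1| < 1 gives |x| < 2, so by the triangle inequality |x - 1| ≤ 2 + 1 = 3.
Hence |x^2 − 1| ≤ 3|x + 1|, which is < ε once |x + 1| < ε/3.
Take δ = min(1, ε/3). If 0 < |x + 1| < δ then both bounds hold and |x^2 − 1| ≤ 3|x + 1| < 3·(ε/3) = ε.

δ = min(1, ε/3)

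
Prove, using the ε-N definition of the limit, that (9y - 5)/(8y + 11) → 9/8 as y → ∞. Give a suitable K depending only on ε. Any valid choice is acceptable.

Suppose ε > 0. We seek K > 0 such that y > K implies |(9y - 5)/(8y + 11) − (9/8)| < ε.
(9y - 5)/(8y + 11) − (9/8) = (8(9y - 5) − 9(8y + 11)) / (8(8y + 11)) = -139/(8(8y + 11)).
For y > 0 we have 8y + 11 > 8y, so |(9y - 5)/(8y + 11) − (9/8)| = 139/(8(8y + 11)) < 139/(8·8y) = (139/64)/y.
Thus |(9y - 5)/(8y + 11) − (9/8)| < ε whenever y > (139/64)/ε.
Take K = (139/64)/ε. If y > K then |(9y - 5)/(8y + 11) − (9/8)| < (139/64)/y < ε.

K = (139/64)/ε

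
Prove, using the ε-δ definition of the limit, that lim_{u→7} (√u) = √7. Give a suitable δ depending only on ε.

δ = min(7, √7·ε)

Let ε > 0 be given. We want δ > 0 such that 0 < |u − 7| < δ implies |√u − √7| < ε.
Multiplying by the conjugate, |√u − √7| = |u − 7|/(√u + √7).
Restrict δ ≤ 7 so that |u − 7| < 7 forces u > 0, and then √u + √7 > √7.
Hence |√u − √7| < |u − 7|/√7, which is < ε once |u − 7| < √7·ε.
Take δ = min(7, √7·ε). If 0 < |u − 7| < δ then u > 0 and |√u − √7| < |u − 7|/√7 < ε.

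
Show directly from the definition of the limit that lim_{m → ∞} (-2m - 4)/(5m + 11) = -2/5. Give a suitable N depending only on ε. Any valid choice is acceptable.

Let ε > 0. For m ≥ 1, |(-2m - 4)/(5m + 11) + 2/5| = |2|/(5(5m + 11)) = 2/(5(5m + 11)).
Since 5m + 11 ≥ 5m for m ≥ 1, this is ≤ 2/(5·5m) = (2/25)/m.
So |(-2m - 4)/(5m + 11) + 2/5| < ε whenever m > (2/25)/ε.
Take N = (2/25)/ε. If m > N then |(-2m - 4)/(5m + 11) + 2/5| ≤ (2/25)/m < ε.

N = (2/25)/ε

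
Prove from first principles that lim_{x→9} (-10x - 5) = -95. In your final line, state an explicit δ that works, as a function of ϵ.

δ = ϵ/10

Let ϵ > 0. We need δ > 0 so that 0 < |x − 9| < δ implies |(-10x - 5) + 95| < ϵ.
|(-10x - 5) + 95| = |-10x + 90| = 10|x − 9|.
Thus it suffices that |x − 9| < ϵ/10.
Take δ = ϵ/10. If 0 < |x − 9| < δ then |(-10x - 5) + 95| = 10|x − 9| < 10·(ϵ/10) = ϵ.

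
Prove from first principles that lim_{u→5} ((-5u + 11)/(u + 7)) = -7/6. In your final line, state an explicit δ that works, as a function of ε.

Let ε > 0. We want δ > 0 with 0 < |u − 5| < δ ⇒ |(-5u + 11)/(u + 7) + 7/6| < ε.
Combining over a common denominator, (-5u + 11)/(u + 7) + 7/6 = [(-5u + 11)·12 − (-14)·(u + 7)] / [12·(u + 7)] = -46(u − 5) / (12(u + 7)).
So |(-5u + 11)/(u + 7) + 7/6| = 46|u − 5| / (12·|u + 7|).
Require δ ≤ 6, so |u + 7| ≥ |12| − |u − 5| > 12 − 6 = 6.
Hence |(-5u + 11)/(u + 7) + 7/6| < 46|u − 5|/(12·6) = (23/36)|u − 5|, which is < ε once |u − 5| < (36/23)ε.
Take δ = min(6, (36/23)ε). Then 0 < |u − 5| < δ forces both bounds, so |(-5u + 11)/(u + 7) + 7/6| < ε.

δ = min(6, (36/23)ε)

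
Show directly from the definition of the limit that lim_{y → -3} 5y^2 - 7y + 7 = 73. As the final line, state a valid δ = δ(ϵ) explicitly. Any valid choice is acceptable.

Suppose ϵ > 0. We want δ > 0 such that 0 < |y + 3| < δ implies |(5y^2 - 7y + 7) − 73| < ϵ.
(5y^2 - 7y + 7) − 73 = 5y^2 - 7y - 66 = (y + 3)(5y - 22).
So |(5y^2 - 7y + 7) − 73| = |y + 3|·|5y - 22|.
Assume first that |y + 3| < 1, so |y| < 4. Then |5y - 22| ≤ 5·4 + 22 = 42.
Hence |(5y^2 - 7y + 7) − 73| ≤ 42|y + 3| < ϵ provided |y + 3| < ϵ/42.
Take δ = min(1, ϵ/42). Then 0 < |y + 3| < δ gives both |y + 3| < 1 and |y + 3| < ϵ/42, so |(5y^2 - 7y + 7) − 73| < ϵ.

δ = min(1, ϵ/42)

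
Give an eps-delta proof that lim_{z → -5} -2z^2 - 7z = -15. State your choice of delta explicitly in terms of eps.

Suppose eps > 0. We want delta > 0 such that 0 < |z + 5| < delta implies |(-2z^2 - 7z) + 15| < eps.
(-2z^2 - 7z) + 15 = -2z^2 - 7z + 15 = (z + 5)(-2z + 3).
So |(-2z^2 - 7z) + 15| = |z + 5|·|-2z + 3|.
Assume first that |z + 5| < 2, so |z| < 7. Then |-2z + 3| ≤ 2·7 + 3 = 17.
Hence |(-2z^2 - 7z) + 15| ≤ 17|z + 5| < eps provided |z + 5| < eps/17.
Choosing delta = min(2, eps/17) ensures both conditions, hence |(-2z^2 - 7z) + 15| < eps.

delta = min(2, eps/17)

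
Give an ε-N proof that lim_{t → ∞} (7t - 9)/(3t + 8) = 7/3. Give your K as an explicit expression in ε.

Let ε > 0 be given. We seek K > 0 such that t > K implies |(7t - 9)/(3t + 8) − (7/3)| < ε.
(7t - 9)/(3t + 8) − (7/3) = (3(7t - 9) − 7(3t + 8)) / (3(3t + 8)) = -83/(3(3t + 8)).
For t > 0 we have 3t + 8 > 3t, so |(7t - 9)/(3t + 8) − (7/3)| = 83/(3(3t + 8)) < 83/(3·3t) = (83/9)/t.
Thus |(7t - 9)/(3t + 8) − (7/3)| < ε whenever t > (83/9)/ε.
Take K = (83/9)/ε. If t > K then |(7t - 9)/(3t + 8) − (7/3)| < (83/9)/t < ε.

K = (83/9)/ε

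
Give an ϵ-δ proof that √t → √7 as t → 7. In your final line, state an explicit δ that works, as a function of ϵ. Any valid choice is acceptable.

Suppose ϵ > 0. We want δ > 0 such that 0 < |t − 7| < δ implies |√t − √7| < ϵ.
Rationalise: √t − √7 = (t − 7)/(√t + √7), so |√t − √7| = |t − 7|/(√t + √7).
Restrict δ ≤ 7 so that |t − 7| < 7 forces t > 0, and then √t + √7 > √7.
Hence |√t − √7| < |t − 7|/√7, which is < ϵ once |t − 7| < √7·ϵ.
Take δ = min(7, √7·ϵ). If 0 < |t − 7| < δ then t > 0 and |√t − √7| < |t − 7|/√7 < ϵ.

δ = min(7, √7·ϵ)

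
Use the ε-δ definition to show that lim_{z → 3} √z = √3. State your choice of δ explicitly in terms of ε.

δ = min(3, √3·ε)

Let ε > 0. We want δ > 0 such that 0 < |z − 3| < δ implies |√z − √3| < ε.
Rationalise: √z − √3 = (z − 3)/(√z + √3), so |√z − √3| = |z − 3|/(√z + √3).
Restrict δ ≤ 3 so that |z − 3| < 3 forces z > 0, and then √z + √3 > √3.
Hence |√z − √3| < |z − 3|/√3, which is < ε once |z − 3| < √3·ε.
Take δ = min(3, √3·ε). If 0 < |z − 3| < δ then z > 0 and |√z − √3| < |z − 3|/√3 < ε.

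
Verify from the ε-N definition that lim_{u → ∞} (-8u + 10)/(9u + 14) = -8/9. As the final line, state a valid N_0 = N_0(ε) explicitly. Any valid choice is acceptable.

N_0 = (202/81)/ε

Fix ε > 0. We seek N_0 > 0 such that u > N_0 implies |(-8u + 10)/(9u + 14) + 8/9| < ε.
(-8u + 10)/(9u + 14) + 8/9 = (9(-8u + 10) − (-8)(9u + 14)) / (9(9u + 14)) = 202/(9(9u + 14)).
For u > 0 we have 9u + 14 > 9u, so |(-8u + 10)/(9u + 14) + 8/9| = 202/(9(9u + 14)) < 202/(9·9u) = (202/81)/u.
Thus |(-8u + 10)/(9u + 14) + 8/9| < ε whenever u > (202/81)/ε.
Take N_0 = (202/81)/ε. If u > N_0 then |(-8u + 10)/(9u + 14) + 8/9| < (202/81)/u < ε.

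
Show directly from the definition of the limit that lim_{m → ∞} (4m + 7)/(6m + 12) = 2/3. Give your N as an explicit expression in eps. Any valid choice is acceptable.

Let eps > 0. For m ≥ 1, |(4m + 7)/(6m + 12) − (2/3)| = |-6|/(6(6m + 12)) = 6/(6(6m + 12)).
Since 6m + 12 ≥ 6m for m ≥ 1, this is ≤ 6/(6·6m) = (1/6)/m.
So |(4m + 7)/(6m + 12) − (2/3)| < eps whenever m > (1/6)/eps.
Take N = (1/6)/eps. If m > N then |(4m + 7)/(6m + 12) − (2/3)| ≤ (1/6)/m < eps.

N = (1/6)/eps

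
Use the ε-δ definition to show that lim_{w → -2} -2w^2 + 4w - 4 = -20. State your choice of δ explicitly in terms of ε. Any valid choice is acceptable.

Fix ε > 0. We want δ > 0 such that 0 < |w + 2| < δ implies |(-2w^2 + 4w - 4) + 20| < ε.
(-2w^2 + 4w - 4) + 20 = -2w^2 + 4w + 16 = (w + 2)(-2w + 8).
So |(-2w^2 + 4w - 4) + 20| = |w + 2|·|-2w + 8|.
Require δ ≤ 2. Then |w + 2| < 2 gives |w| < 4, and by the triangle inequality |-2w + 8| ≤ 2·4 + 8 = 16.
Hence |(-2w^2 + 4w - 4) + 20| ≤ 16|w + 2| < ε provided |w + 2| < ε/16.
Choosing δ = min(2, ε/16) ensures both conditions, hence |(-2w^2 + 4w - 4) + 20| < ε.

δ = min(2, ε/16)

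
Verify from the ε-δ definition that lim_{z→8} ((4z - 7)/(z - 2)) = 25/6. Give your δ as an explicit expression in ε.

Let ε > 0 be given. We want δ > 0 with 0 < |z − 8| < δ ⇒ |(4z - 7)/(z - 2) − (25/6)| < ε.
Combining over a common denominator, (4z - 7)/(z - 2) − (25/6) = [(4z - 7)·6 − 25·(z - 2)] / [6·(z - 2)] = -1(z − 8) / (6(z - 2)).
So |(4z - 7)/(z - 2) − (25/6)| = |z − 8| / (6·|z − 2|).
Restrict δ ≤ 3. Then |z − 8| < 3 gives |z − 2| = |(z − 8) + 6| ≥ 6 − 3 = 3.
Hence |(4z - 7)/(z - 2) − (25/6)| < |z − 8|/(6·3) = (1/18)|z − 8|, which is < ε once |z − 8| < 18ε.
Take δ = min(3, 18ε). Then 0 < |z − 8| < δ forces both bounds, so |(4z - 7)/(z - 2) − (25/6)| < ε.

δ = min(3, 18ε)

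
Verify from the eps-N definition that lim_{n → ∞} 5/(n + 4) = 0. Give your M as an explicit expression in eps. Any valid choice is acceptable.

M = 5/eps

Suppose eps > 0. For n ≥ 1, |5/(n + 4) − 0| = 5/(n + 4) ≤ 5/n.
We need 5/n < eps, i.e. n > 5/eps.
Take M = 5/eps. If n > M then |5/(n + 4)| ≤ 5/n < eps.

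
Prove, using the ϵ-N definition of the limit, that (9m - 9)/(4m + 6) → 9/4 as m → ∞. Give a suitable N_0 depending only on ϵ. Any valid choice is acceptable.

N_0 = (45/8)/ϵ

Fix ϵ > 0. For m ≥ 1, |(9m - 9)/(4m + 6) − (9/4)| = |-90|/(4(4m + 6)) = 90/(4(4m + 6)).
Since 4m + 6 ≥ 4m for m ≥ 1, this is ≤ 90/(4·4m) = (45/8)/m.
So |(9m - 9)/(4m + 6) − (9/4)| < ϵ whenever m > (45/8)/ϵ.
Take N_0 = (45/8)/ϵ. If m > N_0 then |(9m - 9)/(4m + 6) − (9/4)| ≤ (45/8)/m < ϵ.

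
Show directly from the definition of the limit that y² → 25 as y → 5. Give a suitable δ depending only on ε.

δ = min(2, ε/12)

Suppose ε > 0. We seek δ > 0 with 0 < |y − 5| < δ ⇒ |y² − 25| < ε.
Factor: y² − 25 = (y − 5)(y + 5), so |y² − 25| = |y − 5|·|y + 5|.
Restrict δ ≤ 2. Then |y − 5| < 2 gives |y| < 7, so by the triangle inequality |y + 5| ≤ 7 + 5 = 12.
Hence |y² − 25| ≤ 12|y − 5|, which is < ε once |y − 5| < ε/12.
Take δ = min(2, ε/12). If 0 < |y − 5| < δ then both bounds hold and |y² − 25| ≤ 12|y − 5| < 12·(ε/12) = ε.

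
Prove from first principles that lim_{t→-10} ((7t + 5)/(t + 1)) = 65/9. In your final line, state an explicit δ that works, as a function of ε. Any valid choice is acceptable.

Let ε > 0. We want δ > 0 with 0 < |t + 10| < δ ⇒ |(7t + 5)/(t + 1) − (65/9)| < ε.
Combining over a common denominator, (7t + 5)/(t + 1) − (65/9) = [(7t + 5)·(-9) − (-65)·(t + 1)] / [(-9)·(t + 1)] = 2(t + 10) / ((-9)(t + 1)).
So |(7t + 5)/(t + 1) − (65/9)| = 2|t + 10| / (9·|t + 1|).
Restrict δ ≤ 9/2. Then |t + 10| < 9/2 gives |t + 1| = |(t + 10) + (-9)| ≥ 9 − 9/2 = 9/2.
Hence |(7t + 5)/(t + 1) − (65/9)| < 2|t + 10|/(9·(9/2)) = (4/81)|t + 10|, which is < ε once |t + 10| < (81/4)ε.
Take δ = min(9/2, (81/4)ε). Then 0 < |t + 10| < δ forces both bounds, so |(7t + 5)/(t + 1) − (65/9)| < ε.

δ = min(9/2, (81/4)ε)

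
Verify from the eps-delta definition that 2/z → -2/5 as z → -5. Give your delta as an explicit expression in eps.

Let eps > 0. We seek delta > 0 such that 0 < |z + 5| < delta implies |2/z + 2/5| < eps.
|2/z + 2/5| = 2·|-5 − z|/(5·|z|) = 2|z + 5|/(5|z|).
Require delta ≤ 5/2 so that |z| > 5 − 5/2 = 5/2, hence 5|z| > 25/2.
Then |2/z + 2/5| < 2|z + 5|/(25/2), which is < eps when |z + 5| < (25/4)eps.
Take delta = min(5/2, (25/4)eps). Then 0 < |z + 5| < delta gives both |z + 5| < 5/2 and |z + 5| < (25/4)eps, so |2/z + 2/5| < eps.

delta = min(5/2, (25/4)eps)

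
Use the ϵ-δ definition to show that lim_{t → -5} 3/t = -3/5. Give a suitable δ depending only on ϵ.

δ = min(5/2, (25/6)ϵ)

Let ϵ > 0. We seek δ > 0 such that 0 < |t + 5| < δ implies |3/t + 3/5| < ϵ.
|3/t + 3/5| = 3·|-5 − t|/(5·|t|) = 3|t + 5|/(5|t|).
Require δ ≤ 5/2 so that |t| > 5 − 5/2 = 5/2, hence 5|t| > 25/2.
Then |3/t + 3/5| < 3|t + 5|/(25/2), which is < ϵ when |t + 5| < (25/6)ϵ.
Take δ = min(5/2, (25/6)ϵ). Then 0 < |t + 5| < δ gives both |t + 5| < 5/2 and |t + 5| < (25/6)ϵ, so |3/t + 3/5| < ϵ.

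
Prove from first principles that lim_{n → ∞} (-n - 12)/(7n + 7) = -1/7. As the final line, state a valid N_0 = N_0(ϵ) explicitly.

Fix ϵ > 0. For n ≥ 1, |(-n - 12)/(7n + 7) + 1/7| = |-77|/(7(7n + 7)) = 77/(7(7n + 7)).
Since 7n + 7 ≥ 7n for n ≥ 1, this is ≤ 77/(7·7n) = (11/7)/n.
So |(-n - 12)/(7n + 7) + 1/7| < ϵ whenever n > (11/7)/ϵ.
Take N_0 = (11/7)/ϵ. If n > N_0 then |(-n - 12)/(7n + 7) + 1/7| ≤ (11/7)/n < ϵ.

N_0 = (11/7)/ϵ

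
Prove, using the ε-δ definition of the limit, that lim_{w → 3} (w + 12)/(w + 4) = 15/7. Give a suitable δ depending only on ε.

Let ε > 0. We want δ > 0 with 0 < |w − 3| < δ ⇒ |(w + 12)/(w + 4) − (15/7)| < ε.
Combining over a common denominator, (w + 12)/(w + 4) − (15/7) = [(w + 12)·7 − 15·(w + 4)] / [7·(w + 4)] = -8(w − 3) / (7(w + 4)).
So |(w + 12)/(w + 4) − (15/7)| = 8|w − 3| / (7·|w + 4|).
Restrict δ ≤ 7/2. Then |w − 3| < 7/2 gives |w + 4| = |(w − 3) + 7| ≥ 7 − 7/2 = 7/2.
Hence |(w + 12)/(w + 4) − (15/7)| < 8|w − 3|/(7·(7/2)) = (16/49)|w − 3|, which is < ε once |w − 3| < (49/16)ε.
Take δ = min(7/2, (49/16)ε). Then 0 < |w − 3| < δ forces both bounds, so |(w + 12)/(w + 4) − (15/7)| < ε.

δ = min(7/2, (49/16)ε)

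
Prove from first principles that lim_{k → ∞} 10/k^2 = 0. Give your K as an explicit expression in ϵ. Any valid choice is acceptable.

Let ϵ > 0. For k ≥ 1, |10/k^2 − 0| = 10/k^2.
10/k^2 < ϵ ⇔ k^2 > 10/ϵ ⇔ k > (10/ϵ)^{1/2}.
Take K = (10/ϵ)^{1/2}. Then k > K implies 10/k^2 < ϵ.

K = (10/ϵ)^{1/2}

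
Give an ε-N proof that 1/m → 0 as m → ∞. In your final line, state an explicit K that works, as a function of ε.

Fix ε > 0. For m ≥ 1, |1/m − 0| = 1/(m) ≤ 1/m.
We need 1/m < ε, i.e. m > 1/ε.
Take K = 1/ε. If m > K then |1/m| ≤ 1/m < ε.

K = 1/ε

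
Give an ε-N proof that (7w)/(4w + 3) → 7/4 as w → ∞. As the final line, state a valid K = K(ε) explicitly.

Suppose ε > 0. We seek K > 0 such that w > K implies |(7w)/(4w + 3) − (7/4)| < ε.
(7w)/(4w + 3) − (7/4) = (4(7w) − 7(4w + 3)) / (4(4w + 3)) = -21/(4(4w + 3)).
For w > 0 we have 4w + 3 > 4w, so |(7w)/(4w + 3) − (7/4)| = 21/(4(4w + 3)) < 21/(4·4w) = (21/16)/w.
Thus |(7w)/(4w + 3) − (7/4)| < ε whenever w > (21/16)/ε.
Take K = (21/16)/ε. If w > K then |(7w)/(4w + 3) − (7/4)| < (21/16)/w < ε.

K = (21/16)/ε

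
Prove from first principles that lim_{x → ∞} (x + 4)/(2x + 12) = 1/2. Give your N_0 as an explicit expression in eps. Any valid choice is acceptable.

Let eps > 0. We seek N_0 > 0 such that x > N_0 implies |(x + 4)/(2x + 12) − (1/2)| < eps.
(x + 4)/(2x + 12) − (1/2) = (2(x + 4) − (2x + 12)) / (2(2x + 12)) = -4/(2(2x + 12)).
For x > 0 we have 2x + 12 > 2x, so |(x + 4)/(2x + 12) − (1/2)| = 4/(2(2x + 12)) < 4/(2·2x) = 1/x.
Thus |(x + 4)/(2x + 12) − (1/2)| < eps whenever x > 1/eps.
Take N_0 = 1/eps. If x > N_0 then |(x + 4)/(2x + 12) − (1/2)| < 1/x < eps.

N_0 = 1/eps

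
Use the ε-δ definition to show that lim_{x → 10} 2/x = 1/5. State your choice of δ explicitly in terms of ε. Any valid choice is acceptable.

Fix ε > 0. We seek δ > 0 such that 0 < |x − 10| < δ implies |2/x − (1/5)| < ε.
|2/x − (1/5)| = 2·|10 − x|/(10·|x|) = 2|x − 10|/(10|x|).
Require δ ≤ 5 so that |x| > 10 − 5 = 5, hence 10|x| > 50.
Then |2/x − (1/5)| < 2|x − 10|/50, which is < ε when |x − 10| < 25ε.
Take δ = min(5, 25ε). Then 0 < |x − 10| < δ gives both |x − 10| < 5 and |x − 10| < 25ε, so |2/x − (1/5)| < ε.

δ = min(5, 25ε)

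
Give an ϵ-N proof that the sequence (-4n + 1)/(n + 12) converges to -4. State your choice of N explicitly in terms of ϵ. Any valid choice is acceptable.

Let ϵ > 0. For n ≥ 1, |(-4n + 1)/(n + 12) + 4| = |49|/((n + 12)) = 49/((n + 12)).
Since n + 12 ≥ n for n ≥ 1, this is ≤ 49/(n) = 49/n.
So |(-4n + 1)/(n + 12) + 4| < ϵ whenever n > 49/ϵ.
Take N = 49/ϵ. If n > N then |(-4n + 1)/(n + 12) + 4| ≤ 49/n < ϵ.

N = 49/ϵ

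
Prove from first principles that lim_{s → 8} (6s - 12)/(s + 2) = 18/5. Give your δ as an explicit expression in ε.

Let ε > 0. We want δ > 0 with 0 < |s − 8| < δ ⇒ |(6s - 12)/(s + 2) − (18/5)| < ε.
Combining over a common denominator, (6s - 12)/(s + 2) − (18/5) = [(6s - 12)·10 − 36·(s + 2)] / [10·(s + 2)] = 24(s − 8) / (10(s + 2)).
So |(6s - 12)/(s + 2) − (18/5)| = 24|s − 8| / (10·|s + 2|).
Require δ ≤ 5, so |s + 2| ≥ |10| − |s − 8| > 10 − 5 = 5.
Hence |(6s - 12)/(s + 2) − (18/5)| < 24|s − 8|/(10·5) = (12/25)|s − 8|, which is < ε once |s − 8| < (25/12)ε.
Take δ = min(5, (25/12)ε). Then 0 < |s − 8| < δ forces both bounds, so |(6s - 12)/(s + 2) − (18/5)| < ε.

δ = min(5, (25/12)ε)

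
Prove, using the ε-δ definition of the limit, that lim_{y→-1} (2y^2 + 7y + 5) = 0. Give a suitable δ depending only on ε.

δ = min(2, ε/11)

Fix ε > 0. We want δ > 0 such that 0 < |y + 1| < δ implies |(2y^2 + 7y + 5)| < ε.
(2y^2 + 7y + 5) = 2y^2 + 7y + 5 = (y + 1)(2y + 5).
So |(2y^2 + 7y + 5)| = |y + 1|·|2y + 5|.
Assume first that |y + 1| < 2, so |y| < 3. Then |2y + 5| ≤ 2·3 + 5 = 11.
Hence |(2y^2 + 7y + 5)| ≤ 11|y + 1| < ε provided |y + 1| < ε/11.
Take δ = min(2, ε/11). Then 0 < |y + 1| < δ gives both |y + 1| < 2 and |y + 1| < ε/11, so |(2y^2 + 7y + 5)| < ε.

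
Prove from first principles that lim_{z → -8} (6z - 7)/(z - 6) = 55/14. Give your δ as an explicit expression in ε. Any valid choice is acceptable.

Fix ε > 0. We want δ > 0 with 0 < |z + 8| < δ ⇒ |(6z - 7)/(z - 6) − (55/14)| < ε.
Combining over a common denominator, (6z - 7)/(z - 6) − (55/14) = [(6z - 7)·(-14) − (-55)·(z - 6)] / [(-14)·(z - 6)] = -29(z + 8) / ((-14)(z - 6)).
So |(6z - 7)/(z - 6) − (55/14)| = 29|z + 8| / (14·|z − 6|).
Restrict δ ≤ 7. Then |z + 8| < 7 gives |z − 6| = |(z + 8) + (-14)| ≥ 14 − 7 = 7.
Hence |(6z - 7)/(z - 6) − (55/14)| < 29|z + 8|/(14·7) = (29/98)|z + 8|, which is < ε once |z + 8| < (98/29)ε.
Take δ = min(7, (98/29)ε). Then 0 < |z + 8| < δ forces both bounds, so |(6z - 7)/(z - 6) − (55/14)| < ε.

δ = min(7, (98/29)ε)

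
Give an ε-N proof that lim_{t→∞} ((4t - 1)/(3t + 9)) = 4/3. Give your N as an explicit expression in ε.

N = (13/3)/ε

Let ε > 0. We seek N > 0 such that t > N implies |(4t - 1)/(3t + 9) − (4/3)| < ε.
(4t - 1)/(3t + 9) − (4/3) = (3(4t - 1) − 4(3t + 9)) / (3(3t + 9)) = -39/(3(3t + 9)).
For t > 0 we have 3t + 9 > 3t, so |(4t - 1)/(3t + 9) − (4/3)| = 39/(3(3t + 9)) < 39/(3·3t) = (13/3)/t.
Thus |(4t - 1)/(3t + 9) − (4/3)| < ε whenever t > (13/3)/ε.
Take N = (13/3)/ε. If t > N then |(4t - 1)/(3t + 9) − (4/3)| < (13/3)/t < ε.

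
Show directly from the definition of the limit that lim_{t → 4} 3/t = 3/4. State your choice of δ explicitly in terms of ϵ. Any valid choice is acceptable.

δ = min(2, (8/3)ϵ)

Suppose ϵ > 0. We seek δ > 0 such that 0 < |t − 4| < δ implies |3/t − (3/4)| < ϵ.
|3/t − (3/4)| = 3·|4 − t|/(4·|t|) = 3|t − 4|/(4|t|).
Require δ ≤ 2 so that |t| > 4 − 2 = 2, hence 4|t| > 8.
Then |3/t − (3/4)| < 3|t − 4|/8, which is < ϵ when |t − 4| < (8/3)ϵ.
Take δ = min(2, (8/3)ϵ). Then 0 < |t − 4| < δ gives both |t − 4| < 2 and |t − 4| < (8/3)ϵ, so |3/t − (3/4)| < ϵ.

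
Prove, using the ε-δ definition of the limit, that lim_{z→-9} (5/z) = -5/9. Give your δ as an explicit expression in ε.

δ = min(9/2, (81/10)ε)

Let ε > 0. We seek δ > 0 such that 0 < |z + 9| < δ implies |5/z + 5/9| < ε.
|5/z + 5/9| = 5·|-9 − z|/(9·|z|) = 5|z + 9|/(9|z|).
Require δ ≤ 9/2 so that |z| > 9 − 9/2 = 9/2, hence 9|z| > 81/2.
Then |5/z + 5/9| < 5|z + 9|/(81/2), which is < ε when |z + 9| < (81/10)ε.
Take δ = min(9/2, (81/10)ε). Then 0 < |z + 9| < δ gives both |z + 9| < 9/2 and |z + 9| < (81/10)ε, so |5/z + 5/9| < ε.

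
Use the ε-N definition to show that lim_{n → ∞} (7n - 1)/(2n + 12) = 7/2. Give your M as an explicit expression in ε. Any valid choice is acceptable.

Fix ε > 0. For n ≥ 1, |(7n - 1)/(2n + 12) − (7/2)| = |-86|/(2(2n + 12)) = 86/(2(2n + 12)).
Since 2n + 12 ≥ 2n for n ≥ 1, this is ≤ 86/(2·2n) = (43/2)/n.
So |(7n - 1)/(2n + 12) − (7/2)| < ε whenever n > (43/2)/ε.
Take M = (43/2)/ε. If n > M then |(7n - 1)/(2n + 12) − (7/2)| ≤ (43/2)/n < ε.

M = (43/2)/ε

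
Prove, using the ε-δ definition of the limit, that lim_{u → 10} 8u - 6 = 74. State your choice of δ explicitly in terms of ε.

δ = ε/8

Fix ε > 0. We need δ > 0 so that 0 < |u − 10| < δ implies |(8u - 6) − 74| < ε.
Since (8u - 6) − 74 = 8(u − 10), we have |(8u - 6) − 74| = 8|u − 10|.
Thus it suffices that |u − 10| < ε/8.
Take δ = ε/8. If 0 < |u − 10| < δ then |(8u - 6) − 74| = 8|u − 10| < 8·(ε/8) = ε.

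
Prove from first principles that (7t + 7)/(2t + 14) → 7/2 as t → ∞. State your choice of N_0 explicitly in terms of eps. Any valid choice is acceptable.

N_0 = 21/eps

Suppose eps > 0. We seek N_0 > 0 such that t > N_0 implies |(7t + 7)/(2t + 14) − (7/2)| < eps.
(7t + 7)/(2t + 14) − (7/2) = (2(7t + 7) − 7(2t + 14)) / (2(2t + 14)) = -84/(2(2t + 14)).
For t > 0 we have 2t + 14 > 2t, so |(7t + 7)/(2t + 14) − (7/2)| = 84/(2(2t + 14)) < 84/(2·2t) = 21/t.
Thus |(7t + 7)/(2t + 14) − (7/2)| < eps whenever t > 21/eps.
Take N_0 = 21/eps. If t > N_0 then |(7t + 7)/(2t + 14) − (7/2)| < 21/t < eps.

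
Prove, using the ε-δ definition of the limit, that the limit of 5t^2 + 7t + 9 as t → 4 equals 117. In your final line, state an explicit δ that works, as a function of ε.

Suppose ε > 0. We want δ > 0 such that 0 < |t − 4| < δ implies |(5t^2 + 7t + 9) − 117| < ε.
(5t^2 + 7t + 9) − 117 = 5t^2 + 7t - 108 = (t − 4)(5t + 27).
So |(5t^2 + 7t + 9) − 117| = |t − 4|·|5t + 27|.
Require δ ≤ 1. Then |t − 4| < 1 gives |t| < 5, and by the triangle inequality |5t + 27| ≤ 5·5 + 27 = 52.
Hence |(5t^2 + 7t + 9) − 117| ≤ 52|t − 4| < ε provided |t − 4| < ε/52.
Take δ = min(1, ε/52). Then 0 < |t − 4| < δ gives both |t − 4| < 1 and |t − 4| < ε/52, so |(5t^2 + 7t + 9) − 117| < ε.

δ = min(1, ε/52)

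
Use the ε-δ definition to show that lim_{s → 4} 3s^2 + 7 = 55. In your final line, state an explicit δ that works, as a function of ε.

δ = min(1, ε/27)

Fix ε > 0. We want δ > 0 such that 0 < |s − 4| < δ implies |(3s^2 + 7) − 55| < ε.
(3s^2 + 7) − 55 = 3s^2 - 48 = (s − 4)(3s + 12).
So |(3s^2 + 7) − 55| = |s − 4|·|3s + 12|.
Assume first that |s − 4| < 1, so |s| < 5. Then |3s + 12| ≤ 3·5 + 12 = 27.
Hence |(3s^2 + 7) − 55| ≤ 27|s − 4| < ε provided |s − 4| < ε/27.
Choosing δ = min(1, ε/27) ensures both conditions, hence |(3s^2 + 7) − 55| < ε.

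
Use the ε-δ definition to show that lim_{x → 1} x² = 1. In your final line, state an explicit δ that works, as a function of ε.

δ = min(1, ε/3)

Let ε > 0 be given. We seek δ > 0 with 0 < |x − 1| < δ ⇒ |x² − 1| < ε.
Factor: x² − 1 = (x − 1)(x + 1), so |x² − 1| = |x − 1|·|x + 1|.
Restrict δ ≤ 1. Then |x − 1| < 1 gives |x| < 2, so by the triangle inequality |x + 1| ≤ 2 + 1 = 3.
Hence |x² − 1| ≤ 3|x − 1|, which is < ε once |x − 1| < ε/3.
Take δ = min(1, ε/3). If 0 < |x − 1| < δ then both bounds hold and |x² − 1| ≤ 3|x − 1| < 3·(ε/3) = ε.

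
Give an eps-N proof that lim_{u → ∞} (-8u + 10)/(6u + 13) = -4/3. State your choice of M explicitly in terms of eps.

Suppose eps > 0. We seek M > 0 such that u > M implies |(-8u + 10)/(6u + 13) + 4/3| < eps.
(-8u + 10)/(6u + 13) + 4/3 = (6(-8u + 10) − (-8)(6u + 13)) / (6(6u + 13)) = 164/(6(6u + 13)).
For u > 0 we have 6u + 13 > 6u, so |(-8u + 10)/(6u + 13) + 4/3| = 164/(6(6u + 13)) < 164/(6·6u) = (41/9)/u.
Thus |(-8u + 10)/(6u + 13) + 4/3| < eps whenever u > (41/9)/eps.
Take M = (41/9)/eps. If u > M then |(-8u + 10)/(6u + 13) + 4/3| < (41/9)/u < eps.

M = (41/9)/eps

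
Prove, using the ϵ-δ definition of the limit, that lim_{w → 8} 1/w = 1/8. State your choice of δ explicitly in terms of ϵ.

Let ϵ > 0 be given. We seek δ > 0 such that 0 < |w − 8| < δ implies |1/w − (1/8)| < ϵ.
|1/w − (1/8)| = |8 − w|/(8·|w|) = |w − 8|/(8|w|).
Require δ ≤ 4 so that |w| > 8 − 4 = 4, hence 8|w| > 32.
Then |1/w − (1/8)| < |w − 8|/32, which is < ϵ when |w − 8| < 32ϵ.
Take δ = min(4, 32ϵ). Then 0 < |w − 8| < δ gives both |w − 8| < 4 and |w − 8| < 32ϵ, so |1/w − (1/8)| < ϵ.

δ = min(4, 32ϵ)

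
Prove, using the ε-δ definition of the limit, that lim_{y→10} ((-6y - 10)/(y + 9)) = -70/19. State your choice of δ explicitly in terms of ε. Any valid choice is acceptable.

δ = min(19/2, (361/88)ε)

Suppose ε > 0. We want δ > 0 with 0 < |y − 10| < δ ⇒ |(-6y - 10)/(y + 9) + 70/19| < ε.
Combining over a common denominator, (-6y - 10)/(y + 9) + 70/19 = [(-6y - 10)·19 − (-70)·(y + 9)] / [19·(y + 9)] = -44(y − 10) / (19(y + 9)).
So |(-6y - 10)/(y + 9) + 70/19| = 44|y − 10| / (19·|y + 9|).
Restrict δ ≤ 19/2. Then |y − 10| < 19/2 gives |y + 9| = |(y − 10) + 19| ≥ 19 − 19/2 = 19/2.
Hence |(-6y - 10)/(y + 9) + 70/19| < 44|y − 10|/(19·(19/2)) = (88/361)|y − 10|, which is < ε once |y − 10| < (361/88)ε.
Take δ = min(19/2, (361/88)ε). Then 0 < |y − 10| < δ forces both bounds, so |(-6y - 10)/(y + 9) + 70/19| < ε.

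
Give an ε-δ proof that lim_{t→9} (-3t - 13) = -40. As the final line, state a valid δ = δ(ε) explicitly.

δ = ε/3

Let ε > 0. We need δ > 0 so that 0 < |t − 9| < δ implies |(-3t - 13) + 40| < ε.
Since (-3t - 13) + 40 = -3(t − 9), we have |(-3t - 13) + 40| = 3|t − 9|.
Thus it suffices that |t − 9| < ε/3.
Choosing δ = ε/3 gives |(-3t - 13) + 40| = 3|t − 9| < ε whenever |t − 9| < δ.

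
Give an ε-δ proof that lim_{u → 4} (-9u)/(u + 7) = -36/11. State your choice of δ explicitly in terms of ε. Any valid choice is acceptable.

δ = min(11/2, (121/126)ε)

Let ε > 0. We want δ > 0 with 0 < |u − 4| < δ ⇒ |(-9u)/(u + 7) + 36/11| < ε.
Combining over a common denominator, (-9u)/(u + 7) + 36/11 = [(-9u)·11 − (-36)·(u + 7)] / [11·(u + 7)] = -63(u − 4) / (11(u + 7)).
So |(-9u)/(u + 7) + 36/11| = 63|u − 4| / (11·|u + 7|).
Restrict δ ≤ 11/2. Then |u − 4| < 11/2 gives |u + 7| = |(u − 4) + 11| ≥ 11 − 11/2 = 11/2.
Hence |(-9u)/(u + 7) + 36/11| < 63|u − 4|/(11·(11/2)) = (126/121)|u − 4|, which is < ε once |u − 4| < (121/126)ε.
Take δ = min(11/2, (121/126)ε). Then 0 < |u − 4| < δ forces both bounds, so |(-9u)/(u + 7) + 36/11| < ε.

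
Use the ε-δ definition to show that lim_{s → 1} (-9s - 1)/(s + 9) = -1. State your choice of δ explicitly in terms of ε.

δ = min(5, (5/8)ε)

Fix ε > 0. We want δ > 0 with 0 < |s − 1| < δ ⇒ |(-9s - 1)/(s + 9) + 1| < ε.
Combining over a common denominator, (-9s - 1)/(s + 9) + 1 = [(-9s - 1)·10 − (-10)·(s + 9)] / [10·(s + 9)] = -80(s − 1) / (10(s + 9)).
So |(-9s - 1)/(s + 9) + 1| = 80|s − 1| / (10·|s + 9|).
Restrict δ ≤ 5. Then |s − 1| < 5 gives |s + 9| = |(s − 1) + 10| ≥ 10 − 5 = 5.
Hence |(-9s - 1)/(s + 9) + 1| < 80|s − 1|/(10·5) = (8/5)|s − 1|, which is < ε once |s − 1| < (5/8)ε.
Take δ = min(5, (5/8)ε). Then 0 < |s − 1| < δ forces both bounds, so |(-9s - 1)/(s + 9) + 1| < ε.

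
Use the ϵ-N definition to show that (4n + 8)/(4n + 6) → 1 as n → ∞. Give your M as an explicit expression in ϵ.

Let ϵ > 0. For n ≥ 1, |(4n + 8)/(4n + 6) − 1| = |8|/(4(4n + 6)) = 8/(4(4n + 6)).
Since 4n + 6 ≥ 4n for n ≥ 1, this is ≤ 8/(4·4n) = (1/2)/n.
So |(4n + 8)/(4n + 6) − 1| < ϵ whenever n > (1/2)/ϵ.
Take M = (1/2)/ϵ. If n > M then |(4n + 8)/(4n + 6) − 1| ≤ (1/2)/n < ϵ.

M = (1/2)/ϵ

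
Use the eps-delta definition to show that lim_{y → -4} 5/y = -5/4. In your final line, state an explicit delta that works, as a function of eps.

Suppose eps > 0. We seek delta > 0 such that 0 < |y + 4| < delta implies |5/y + 5/4| < eps.
|5/y + 5/4| = 5·|-4 − y|/(4·|y|) = 5|y + 4|/(4|y|).
Restrict delta ≤ 2. Then |y + 4| < 2 gives |y| > 2, so 4|y| > 8.
Then |5/y + 5/4| < 5|y + 4|/8, which is < eps when |y + 4| < (8/5)eps.
Take delta = min(2, (8/5)eps). Then 0 < |y + 4| < delta gives both |y + 4| < 2 and |y + 4| < (8/5)eps, so |5/y + 5/4| < eps.

delta = min(2, (8/5)eps)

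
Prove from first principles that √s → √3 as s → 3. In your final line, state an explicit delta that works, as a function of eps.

Let eps > 0. We want delta > 0 such that 0 < |s − 3| < delta implies |√s − √3| < eps.
Multiplying by the conjugate, |√s − √3| = |s − 3|/(√s + √3).
Restrict delta ≤ 3 so that |s − 3| < 3 forces s > 0, and then √s + √3 > √3.
Hence |√s − √3| < |s − 3|/√3, which is < eps once |s − 3| < √3·eps.
Take delta = min(3, √3·eps). If 0 < |s − 3| < delta then s > 0 and |√s − √3| < |s − 3|/√3 < eps.

delta = min(3, √3·eps)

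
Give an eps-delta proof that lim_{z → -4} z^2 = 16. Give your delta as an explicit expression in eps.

Suppose eps > 0. We seek delta > 0 with 0 < |z + 4| < delta ⇒ |z^2 − 16| < eps.
Factor: z^2 − 16 = (z + 4)(z - 4), so |z^2 − 16| = |z + 4|·|z - 4|.
Restrict delta ≤ 1. Then |z + 4| < 1 gives |z| < 5, so by the triangle inequality |z - 4| ≤ 5 + 4 = 9.
Hence |z^2 − 16| ≤ 9|z + 4|, which is < eps once |z + 4| < eps/9.
Take delta = min(1, eps/9). If 0 < |z + 4| < delta then both bounds hold and |z^2 − 16| ≤ 9|z + 4| < 9·(eps/9) = eps.

delta = min(1, eps/9)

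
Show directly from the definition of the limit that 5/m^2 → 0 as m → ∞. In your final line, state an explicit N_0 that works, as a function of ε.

Let ε > 0 be given. For m ≥ 1, |5/m^2 − 0| = 5/m^2.
5/m^2 < ε ⇔ m^2 > 5/ε ⇔ m > (5/ε)^{1/2}.
Take N_0 = (5/ε)^{1/2}. Then m > N_0 implies 5/m^2 < ε.

N_0 = (5/ε)^{1/2}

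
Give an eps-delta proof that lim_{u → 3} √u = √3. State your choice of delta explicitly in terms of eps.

Suppose eps > 0. We want delta > 0 such that 0 < |u − 3| < delta implies |√u − √3| < eps.
Multiplying by the conjugate, |√u − √3| = |u − 3|/(√u + √3).
Restrict delta ≤ 3 so that |u − 3| < 3 forces u > 0, and then √u + √3 > √3.
Hence |√u − √3| < |u − 3|/√3, which is < eps once |u − 3| < √3·eps.
Take delta = min(3, √3·eps). If 0 < |u − 3| < delta then u > 0 and |√u − √3| < |u − 3|/√3 < eps.

delta = min(3, √3·eps)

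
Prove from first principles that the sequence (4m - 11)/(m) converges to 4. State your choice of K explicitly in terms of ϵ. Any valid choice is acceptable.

K = 11/ϵ

Let ϵ > 0. For m ≥ 1, |(4m - 11)/(m) − 4| = |-11|/((m)) = 11/((m)).
Since m ≥ m for m ≥ 1, this is ≤ 11/(m) = 11/m.
So |(4m - 11)/(m) − 4| < ϵ whenever m > 11/ϵ.
Take K = 11/ϵ. If m > K then |(4m - 11)/(m) − 4| ≤ 11/m < ϵ.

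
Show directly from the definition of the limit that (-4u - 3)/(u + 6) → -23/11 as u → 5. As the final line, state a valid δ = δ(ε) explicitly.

Suppose ε > 0. We want δ > 0 with 0 < |u − 5| < δ ⇒ |(-4u - 3)/(u + 6) + 23/11| < ε.
Combining over a common denominator, (-4u - 3)/(u + 6) + 23/11 = [(-4u - 3)·11 − (-23)·(u + 6)] / [11·(u + 6)] = -21(u − 5) / (11(u + 6)).
So |(-4u - 3)/(u + 6) + 23/11| = 21|u − 5| / (11·|u + 6|).
Restrict δ ≤ 11/2. Then |u − 5| < 11/2 gives |u + 6| = |(u − 5) + 11| ≥ 11 − 11/2 = 11/2.
Hence |(-4u - 3)/(u + 6) + 23/11| < 21|u − 5|/(11·(11/2)) = (42/121)|u − 5|, which is < ε once |u − 5| < (121/42)ε.
Take δ = min(11/2, (121/42)ε). Then 0 < |u − 5| < δ forces both bounds, so |(-4u - 3)/(u + 6) + 23/11| < ε.

δ = min(11/2, (121/42)ε)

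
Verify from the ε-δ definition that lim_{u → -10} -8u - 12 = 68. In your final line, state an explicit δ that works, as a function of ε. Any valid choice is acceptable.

δ = ε/8

Let ε > 0. We need δ > 0 so that 0 < |u + 10| < δ implies |(-8u - 12) − 68| < ε.
Since (-8u - 12) − 68 = -8(u + 10), we have |(-8u - 12) − 68| = 8|u + 10|.
Thus it suffices that |u + 10| < ε/8.
Take δ = ε/8. If 0 < |u + 10| < δ then |(-8u - 12) − 68| = 8|u + 10| < 8·(ε/8) = ε.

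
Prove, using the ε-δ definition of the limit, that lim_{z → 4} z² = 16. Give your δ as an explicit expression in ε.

Suppose ε > 0. We seek δ > 0 with 0 < |z − 4| < δ ⇒ |z² − 16| < ε.
Factor: z² − 16 = (z − 4)(z + 4), so |z² − 16| = |z − 4|·|z + 4|.
Impose δ ≤ 2 so that |z| < 6; then |z + 4| ≤ 10.
Hence |z² − 16| ≤ 10|z − 4|, which is < ε once |z − 4| < ε/10.
Take δ = min(2, ε/10). If 0 < |z − 4| < δ then both bounds hold and |z² − 16| ≤ 10|z − 4| < 10·(ε/10) = ε.

δ = min(2, ε/10)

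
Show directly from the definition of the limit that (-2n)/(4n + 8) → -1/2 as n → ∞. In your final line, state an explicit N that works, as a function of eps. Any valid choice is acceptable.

Let eps > 0. For n ≥ 1, |(-2n)/(4n + 8) + 1/2| = |16|/(4(4n + 8)) = 16/(4(4n + 8)).
Since 4n + 8 ≥ 4n for n ≥ 1, this is ≤ 16/(4·4n) = 1/n.
So |(-2n)/(4n + 8) + 1/2| < eps whenever n > 1/eps.
Take N = 1/eps. If n > N then |(-2n)/(4n + 8) + 1/2| ≤ 1/n < eps.

N = 1/eps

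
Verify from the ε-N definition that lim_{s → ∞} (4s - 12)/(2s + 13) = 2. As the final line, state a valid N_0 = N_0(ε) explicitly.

N_0 = 19/ε

Suppose ε > 0. We seek N_0 > 0 such that s > N_0 implies |(4s - 12)/(2s + 13) − 2| < ε.
(4s - 12)/(2s + 13) − 2 = (2(4s - 12) − 4(2s + 13)) / (2(2s + 13)) = -76/(2(2s + 13)).
For s > 0 we have 2s + 13 > 2s, so |(4s - 12)/(2s + 13) − 2| = 76/(2(2s + 13)) < 76/(2·2s) = 19/s.
Thus |(4s - 12)/(2s + 13) − 2| < ε whenever s > 19/ε.
Take N_0 = 19/ε. If s > N_0 then |(4s - 12)/(2s + 13) − 2| < 19/s < ε.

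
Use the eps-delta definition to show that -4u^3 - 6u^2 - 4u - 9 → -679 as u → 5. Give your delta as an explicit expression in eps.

Let eps > 0 be given. We want delta > 0 such that 0 < |u − 5| < delta implies |(-4u^3 - 6u^2 - 4u - 9) + 679| < eps.
(-4u^3 - 6u^2 - 4u - 9) + 679 = -4u^3 - 6u^2 - 4u + 670 = (u − 5)(-4u^2 - 26u - 134).
So |(-4u^3 - 6u^2 - 4u - 9) + 679| = |u − 5|·|-4u^2 - 26u - 134|.
Assume first that |u − 5| < 1, so |u| < 6. Then |-4u^2 - 26u - 134| ≤ 4·6^2 + 26·6 + 134 = 434.
Hence |(-4u^3 - 6u^2 - 4u - 9) + 679| ≤ 434|u − 5| < eps provided |u − 5| < eps/434.
Take delta = min(1, eps/434). Then 0 < |u − 5| < delta gives both |u − 5| < 1 and |u − 5| < eps/434, so |(-4u^3 - 6u^2 - 4u - 9) + 679| < eps.

delta = min(1, eps/434)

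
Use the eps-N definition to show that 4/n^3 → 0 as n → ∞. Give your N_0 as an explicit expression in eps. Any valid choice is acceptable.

N_0 = (4/eps)^{1/3}

Fix eps > 0. For n ≥ 1, |4/n^3 − 0| = 4/n^3.
4/n^3 < eps ⇔ n^3 > 4/eps ⇔ n > (4/eps)^{1/3}.
Take N_0 = (4/eps)^{1/3}. Then n > N_0 implies 4/n^3 < eps.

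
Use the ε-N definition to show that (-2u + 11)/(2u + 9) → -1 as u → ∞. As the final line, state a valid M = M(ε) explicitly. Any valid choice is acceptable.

M = 10/ε

Let ε > 0 be given. We seek M > 0 such that u > M implies |(-2u + 11)/(2u + 9) + 1| < ε.
(-2u + 11)/(2u + 9) + 1 = (2(-2u + 11) − (-2)(2u + 9)) / (2(2u + 9)) = 40/(2(2u + 9)).
For u > 0 we have 2u + 9 > 2u, so |(-2u + 11)/(2u + 9) + 1| = 40/(2(2u + 9)) < 40/(2·2u) = 10/u.
Thus |(-2u + 11)/(2u + 9) + 1| < ε whenever u > 10/ε.
Take M = 10/ε. If u > M then |(-2u + 11)/(2u + 9) + 1| < 10/u < ε.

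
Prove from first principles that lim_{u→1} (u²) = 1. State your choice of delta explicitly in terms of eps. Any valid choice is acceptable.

Let eps > 0. We seek delta > 0 with 0 < |u − 1| < delta ⇒ |u² − 1| < eps.
Factor: u² − 1 = (u − 1)(u + 1), so |u² − 1| = |u − 1|·|u + 1|.
Impose delta ≤ 1 so that |u| < 2; then |u + 1| ≤ 3.
Hence |u² − 1| ≤ 3|u − 1|, which is < eps once |u − 1| < eps/3.
Take delta = min(1, eps/3). If 0 < |u − 1| < delta then both bounds hold and |u² − 1| ≤ 3|u − 1| < 3·(eps/3) = eps.

delta = min(1, eps/3)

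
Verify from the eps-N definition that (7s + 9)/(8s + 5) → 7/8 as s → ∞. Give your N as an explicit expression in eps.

N = (37/64)/eps

Let eps > 0 be given. We seek N > 0 such that s > N implies |(7s + 9)/(8s + 5) − (7/8)| < eps.
(7s + 9)/(8s + 5) − (7/8) = (8(7s + 9) − 7(8s + 5)) / (8(8s + 5)) = 37/(8(8s + 5)).
For s > 0 we have 8s + 5 > 8s, so |(7s + 9)/(8s + 5) − (7/8)| = 37/(8(8s + 5)) < 37/(8·8s) = (37/64)/s.
Thus |(7s + 9)/(8s + 5) − (7/8)| < eps whenever s > (37/64)/eps.
Take N = (37/64)/eps. If s > N then |(7s + 9)/(8s + 5) − (7/8)| < (37/64)/s < eps.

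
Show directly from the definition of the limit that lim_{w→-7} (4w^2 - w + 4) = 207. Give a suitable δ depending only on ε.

Fix ε > 0. We want δ > 0 such that 0 < |w + 7| < δ implies |(4w^2 - w + 4) − 207| < ε.
(4w^2 - w + 4) − 207 = 4w^2 - w - 203 = (w + 7)(4w - 29).
So |(4w^2 - w + 4) − 207| = |w + 7|·|4w - 29|.
Require δ ≤ 1. Then |w + 7| < 1 gives |w| < 8, and by the triangle inequality |4w - 29| ≤ 4·8 + 29 = 61.
Hence |(4w^2 - w + 4) − 207| ≤ 61|w + 7| < ε provided |w + 7| < ε/61.
Take δ = min(1, ε/61). Then 0 < |w + 7| < δ gives both |w + 7| < 1 and |w + 7| < ε/61, so |(4w^2 - w + 4) − 207| < ε.

δ = min(1, ε/61)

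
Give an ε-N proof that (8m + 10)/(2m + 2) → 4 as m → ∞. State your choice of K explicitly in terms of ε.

Let ε > 0 be given. For m ≥ 1, |(8m + 10)/(2m + 2) − 4| = |4|/(2(2m + 2)) = 4/(2(2m + 2)).
Since 2m + 2 ≥ 2m for m ≥ 1, this is ≤ 4/(2·2m) = 1/m.
So |(8m + 10)/(2m + 2) − 4| < ε whenever m > 1/ε.
Take K = 1/ε. If m > K then |(8m + 10)/(2m + 2) − 4| ≤ 1/m < ε.

K = 1/ε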